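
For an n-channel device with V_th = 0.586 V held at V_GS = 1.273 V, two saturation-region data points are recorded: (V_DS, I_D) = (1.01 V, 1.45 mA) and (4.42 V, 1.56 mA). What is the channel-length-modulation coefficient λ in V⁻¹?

With V_GS fixed, I_D ∝ (1 + λ V_DS) in saturation, so I_D2/I_D1 = (1 + λ V_DS2)/(1 + λ V_DS1).
1.56/1.45 = 1.076 = (1 + 4.42 λ)/(1 + 1.01 λ).
Solving: λ (I_D1 V_DS2 − I_D2 V_DS1) = I_D2 − I_D1, so λ = (1.56 − 1.45) / (1.45 × 4.42 − 1.56 × 1.01) = 0.11 / 4.83 = 0.0228 V⁻¹.

λ = 0.0228 V⁻¹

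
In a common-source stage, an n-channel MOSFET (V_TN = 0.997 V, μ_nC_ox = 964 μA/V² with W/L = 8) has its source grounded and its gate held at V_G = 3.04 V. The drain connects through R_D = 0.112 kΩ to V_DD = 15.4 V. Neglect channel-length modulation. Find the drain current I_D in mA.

V_GS = V_G = 3.04 V, so V_ov = 3.04 − 0.997 = 2.04 V.
k_n = μ_nC_ox · (W/L) = 7.712 mA/V².
Assume saturation: I_D = ½ k_n V_ov² = 0.5 × 7.712 × 2.04² = 16.1 mA, giving V_DS = V_DD − I_D R_D = 15.4 − 16.1 × 0.112 = 13.6 V.
V_DS = 13.6 V ≥ V_ov = 2.04 V, confirming saturation.

I_D = 16.1 mA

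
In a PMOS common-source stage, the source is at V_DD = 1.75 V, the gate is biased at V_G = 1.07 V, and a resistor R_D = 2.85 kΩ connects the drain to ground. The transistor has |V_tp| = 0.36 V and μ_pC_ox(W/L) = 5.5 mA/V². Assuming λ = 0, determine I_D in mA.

V_SG = V_DD − V_G = 1.75 − 1.07 = 0.68 V, so V_ov = 0.68 − 0.36 = 0.32 V.
Assume saturation: I_D = ½ k_p V_ov² = 0.5 × 5.5 × 0.32² = 0.282 mA, giving V_SD = V_DD − I_D R_D = 1.75 − 0.282 × 2.85 = 0.947 V.
V_SD = 0.947 V ≥ V_ov = 0.32 V, confirming saturation.

I_D = 0.282 mA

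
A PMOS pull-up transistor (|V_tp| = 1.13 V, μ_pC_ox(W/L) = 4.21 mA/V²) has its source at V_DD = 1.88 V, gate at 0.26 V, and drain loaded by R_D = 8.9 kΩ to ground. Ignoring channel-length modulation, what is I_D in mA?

I_D = 0.199 mA

V_SG = V_DD − V_G = 1.88 − 0.26 = 1.62 V, so V_ov = 1.62 − 1.13 = 0.49 V.
Assume saturation: I_D = ½ k_p V_ov² = 0.5 × 4.21 × 0.49² = 0.505 mA, giving V_SD = V_DD − I_D R_D = 1.88 − 0.505 × 8.9 = -2.62 V.
But -2.62 V < V_ov = 0.49 V, so the device is actually in triode.
In triode I_D = k_p[V_ov V_SD − ½ V_SD²] and I_D = (V_DD − V_SD)/R_D. Equating: 18.7 V_SD² − 19.36 V_SD + 1.88 = 0, giving V_SD = 0.109 V (the root below V_ov).
I_D = (1.88 − 0.109) / 8.9 = 0.199 mA.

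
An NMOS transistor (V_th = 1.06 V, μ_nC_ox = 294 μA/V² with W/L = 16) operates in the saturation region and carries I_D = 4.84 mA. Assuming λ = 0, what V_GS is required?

V_GS = 2.49 V

k_n = μ_nC_ox · (W/L) = 4.704 mA/V².
In saturation I_D = ½ k_n (V_GS − V_th)², so V_GS − V_th = √(2 I_D / k_n) = √(2 × 4.84 / 4.704) = 1.43 V.
V_GS = 1.06 + 1.43 = 2.49 V.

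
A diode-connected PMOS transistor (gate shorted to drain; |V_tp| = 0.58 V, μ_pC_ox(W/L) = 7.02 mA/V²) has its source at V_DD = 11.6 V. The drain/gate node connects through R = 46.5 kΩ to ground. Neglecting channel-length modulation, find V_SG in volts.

V_SG = 0.837 V

With gate tied to drain, V_SG = V_SD ≥ V_SG − |V_tp|, so the device is in saturation.
KCL at the drain: ½ k_p (V_SG − |V_tp|)² = (V_DD − V_SG)/R.
Let x = V_SG − 0.58. Then 163 x² + x − 11.02 = 0, giving x = 0.257 V (positive root), so V_SG = 0.837 V.
I_D = (V_DD − V_SG)/R = (11.6 − 0.837) / 46.5 = 0.231 mA.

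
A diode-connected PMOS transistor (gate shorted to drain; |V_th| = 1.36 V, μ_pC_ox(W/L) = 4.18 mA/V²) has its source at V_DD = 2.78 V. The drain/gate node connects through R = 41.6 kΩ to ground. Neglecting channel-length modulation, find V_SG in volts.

V_SG = 1.48 V

With gate tied to drain, V_SG = V_SD ≥ V_SG − |V_th|, so the device is in saturation.
KCL at the drain: ½ k_p (V_SG − |V_th|)² = (V_DD − V_SG)/R.
Let x = V_SG − 1.36. Then 86.9 x² + x − 1.42 = 0, giving x = 0.122 V (positive root), so V_SG = 1.48 V.
I_D = (V_DD − V_SG)/R = (2.78 − 1.48) / 41.6 = 0.0312 mA.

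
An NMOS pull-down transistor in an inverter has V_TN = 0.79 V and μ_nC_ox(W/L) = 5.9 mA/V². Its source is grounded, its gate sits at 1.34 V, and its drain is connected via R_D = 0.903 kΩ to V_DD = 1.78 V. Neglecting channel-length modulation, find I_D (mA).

V_GS = V_G = 1.34 V, so V_ov = 1.34 − 0.79 = 0.55 V.
Assume saturation: I_D = ½ k_n V_ov² = 0.5 × 5.9 × 0.55² = 0.892 mA, giving V_DS = V_DD − I_D R_D = 1.78 − 0.892 × 0.903 = 0.974 V.
V_DS = 0.974 V ≥ V_ov = 0.55 V, confirming saturation.

I_D = 0.892 mA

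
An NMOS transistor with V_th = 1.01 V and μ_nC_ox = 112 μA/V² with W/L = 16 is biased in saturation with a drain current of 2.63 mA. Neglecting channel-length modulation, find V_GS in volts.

k_n = μ_nC_ox · (W/L) = 1.792 mA/V².
In saturation I_D = ½ k_n (V_GS − V_th)², so V_GS − V_th = √(2 I_D / k_n) = √(2 × 2.63 / 1.792) = 1.71 V.
V_GS = 1.01 + 1.71 = 2.72 V.

V_GS = 2.72 V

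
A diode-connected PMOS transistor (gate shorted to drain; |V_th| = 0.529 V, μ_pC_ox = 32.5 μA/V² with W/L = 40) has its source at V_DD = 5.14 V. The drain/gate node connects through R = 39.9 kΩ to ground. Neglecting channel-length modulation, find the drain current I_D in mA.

I_D = 0.105 mA

With gate tied to drain, V_SG = V_SD ≥ V_SG − |V_th|, so the device is in saturation.
k_p = μ_pC_ox · (W/L) = 1.3 mA/V².
KCL at the drain: ½ k_p (V_SG − |V_th|)² = (V_DD − V_SG)/R.
Let x = V_SG − 0.529. Then 25.9 x² + x − 4.611 = 0, giving x = 0.403 V (positive root), so V_SG = 0.932 V.
I_D = (V_DD − V_SG)/R = (5.14 − 0.932) / 39.9 = 0.105 mA.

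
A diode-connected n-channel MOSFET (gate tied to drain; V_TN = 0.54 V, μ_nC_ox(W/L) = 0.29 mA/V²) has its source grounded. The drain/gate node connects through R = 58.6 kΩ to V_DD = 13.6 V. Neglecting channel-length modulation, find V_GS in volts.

With gate tied to drain, V_GS = V_DS ≥ V_GS − V_TN, so the device is in saturation.
KCL at the drain: ½ k_n (V_GS − V_TN)² = (V_DD − V_GS)/R.
Let x = V_GS − 0.54. Then 8.5 x² + x − 13.06 = 0, giving x = 1.18 V (positive root), so V_GS = 1.72 V.
I_D = (V_DD − V_GS)/R = (13.6 − 1.72) / 58.6 = 0.203 mA.

V_GS = 1.72 V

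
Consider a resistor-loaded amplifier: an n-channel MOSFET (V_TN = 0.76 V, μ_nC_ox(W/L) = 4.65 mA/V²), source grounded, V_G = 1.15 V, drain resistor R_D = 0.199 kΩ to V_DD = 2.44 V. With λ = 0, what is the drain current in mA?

V_GS = V_G = 1.15 V, so V_ov = 1.15 − 0.76 = 0.39 V.
Assume saturation: I_D = ½ k_n V_ov² = 0.5 × 4.65 × 0.39² = 0.354 mA, giving V_DS = V_DD − I_D R_D = 2.44 − 0.354 × 0.199 = 2.37 V.
V_DS = 2.37 V ≥ V_ov = 0.39 V, confirming saturation.

I_D = 0.354 mA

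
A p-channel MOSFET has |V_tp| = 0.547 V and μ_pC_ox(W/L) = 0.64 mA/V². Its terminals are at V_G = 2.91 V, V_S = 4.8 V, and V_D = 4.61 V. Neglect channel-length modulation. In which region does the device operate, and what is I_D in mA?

Triode; I_D = 0.152 mA

V_SG = V_S − V_G = 4.8 − 2.91 = 1.89 V; V_SD = V_S − V_D = 4.8 − 4.61 = 0.19 V.
V_ov = V_SG − |V_tp| = 1.89 − 0.547 = 1.34 V.
Since V_SD = 0.19 V < V_ov = 1.34 V, the device is in the triode region.
I_D = k_p [V_ov · V_SD − ½ V_SD²] = 0.64 × [1.34 × 0.19 − 0.5 × 0.19²] = 0.152 mA.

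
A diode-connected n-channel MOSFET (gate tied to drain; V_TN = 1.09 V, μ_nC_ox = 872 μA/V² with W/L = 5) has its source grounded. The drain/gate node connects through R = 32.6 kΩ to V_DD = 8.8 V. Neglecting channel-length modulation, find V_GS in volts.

V_GS = 1.41 V

With gate tied to drain, V_GS = V_DS ≥ V_GS − V_TN, so the device is in saturation.
k_n = μ_nC_ox · (W/L) = 4.36 mA/V².
KCL at the drain: ½ k_n (V_GS − V_TN)² = (V_DD − V_GS)/R.
Let x = V_GS − 1.09. Then 71.1 x² + x − 7.71 = 0, giving x = 0.322 V (positive root), so V_GS = 1.41 V.
I_D = (V_DD − V_GS)/R = (8.8 − 1.41) / 32.6 = 0.227 mA.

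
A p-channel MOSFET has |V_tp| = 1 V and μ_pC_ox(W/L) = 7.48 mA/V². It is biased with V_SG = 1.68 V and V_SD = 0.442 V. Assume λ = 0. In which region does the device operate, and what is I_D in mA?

Triode; I_D = 1.52 mA

V_ov = V_SG − |V_tp| = 1.68 − 1 = 0.68 V.
Since V_SD = 0.442 V < V_ov = 0.68 V, the device is in the triode region.
I_D = k_p [V_ov · V_SD − ½ V_SD²] = 7.48 × [0.68 × 0.442 − 0.5 × 0.442²] = 1.52 mA.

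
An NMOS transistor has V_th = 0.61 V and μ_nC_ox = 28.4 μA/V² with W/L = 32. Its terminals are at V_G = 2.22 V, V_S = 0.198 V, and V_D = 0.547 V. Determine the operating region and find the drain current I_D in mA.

Triode; I_D = 0.392 mA

V_GS = V_G − V_S = 2.22 − 0.198 = 2.02 V; V_DS = V_D − V_S = 0.547 − 0.198 = 0.349 V.
k_n = μ_nC_ox · (W/L) = 0.9088 mA/V².
V_ov = V_GS − V_th = 2.02 − 0.61 = 1.41 V.
Since V_DS = 0.349 V < V_ov = 1.41 V, the device is in the triode region.
I_D = k_n [V_ov · V_DS − ½ V_DS²] = 0.9088 × [1.41 × 0.349 − 0.5 × 0.349²] = 0.392 mA.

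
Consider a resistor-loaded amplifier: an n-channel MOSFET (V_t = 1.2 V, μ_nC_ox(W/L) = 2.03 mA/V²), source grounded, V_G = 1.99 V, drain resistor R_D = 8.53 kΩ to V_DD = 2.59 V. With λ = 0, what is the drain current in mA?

I_D = 0.280 mA

V_GS = V_G = 1.99 V, so V_ov = 1.99 − 1.2 = 0.79 V.
Assume saturation: I_D = ½ k_n V_ov² = 0.5 × 2.03 × 0.79² = 0.633 mA, giving V_DS = V_DD − I_D R_D = 2.59 − 0.633 × 8.53 = -2.81 V.
But -2.81 V < V_ov = 0.79 V, so the device is actually in triode.
In triode I_D = k_n[V_ov V_DS − ½ V_DS²] and I_D = (V_DD − V_DS)/R_D. Equating: 8.66 V_DS² − 14.68 V_DS + 2.59 = 0, giving V_DS = 0.2 V (the root below V_ov).
I_D = (2.59 − 0.2) / 8.53 = 0.28 mA.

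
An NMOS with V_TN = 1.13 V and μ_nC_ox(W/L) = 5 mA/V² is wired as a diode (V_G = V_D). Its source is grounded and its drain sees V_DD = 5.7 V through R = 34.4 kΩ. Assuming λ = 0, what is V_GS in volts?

With gate tied to drain, V_GS = V_DS ≥ V_GS − V_TN, so the device is in saturation.
KCL at the drain: ½ k_n (V_GS − V_TN)² = (V_DD − V_GS)/R.
Let x = V_GS − 1.13. Then 86 x² + x − 4.57 = 0, giving x = 0.225 V (positive root), so V_GS = 1.35 V.
I_D = (V_DD − V_GS)/R = (5.7 − 1.35) / 34.4 = 0.126 mA.

V_GS = 1.35 V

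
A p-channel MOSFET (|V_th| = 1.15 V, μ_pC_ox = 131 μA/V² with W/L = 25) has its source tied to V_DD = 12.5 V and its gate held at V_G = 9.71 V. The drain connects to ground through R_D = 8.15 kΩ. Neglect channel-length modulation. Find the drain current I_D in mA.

I_D = 1.50 mA

V_SG = V_DD − V_G = 12.5 − 9.71 = 2.79 V, so V_ov = 2.79 − 1.15 = 1.64 V.
k_p = μ_pC_ox · (W/L) = 3.275 mA/V².
Assume saturation: I_D = ½ k_p V_ov² = 0.5 × 3.275 × 1.64² = 4.4 mA, giving V_SD = V_DD − I_D R_D = 12.5 − 4.4 × 8.15 = -23.4 V.
But -23.4 V < V_ov = 1.64 V, so the device is actually in triode.
In triode I_D = k_p[V_ov V_SD − ½ V_SD²] and I_D = (V_DD − V_SD)/R_D. Equating: 13.3 V_SD² − 44.77 V_SD + 12.5 = 0, giving V_SD = 0.307 V (the root below V_ov).
I_D = (12.5 − 0.307) / 8.15 = 1.5 mA.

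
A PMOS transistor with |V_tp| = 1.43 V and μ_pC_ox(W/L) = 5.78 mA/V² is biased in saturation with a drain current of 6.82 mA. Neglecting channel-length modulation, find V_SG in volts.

In saturation I_D = ½ k_p (V_SG − |V_tp|)², so V_SG − |V_tp| = √(2 I_D / k_p) = √(2 × 6.82 / 5.78) = 1.54 V.
V_SG = 1.43 + 1.54 = 2.97 V.

V_SG = 2.97 V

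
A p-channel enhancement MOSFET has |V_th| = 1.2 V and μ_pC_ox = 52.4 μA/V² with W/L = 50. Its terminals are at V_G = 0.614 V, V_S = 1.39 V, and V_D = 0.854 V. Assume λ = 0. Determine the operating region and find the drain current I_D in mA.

Cutoff; I_D = 0 mA

V_SG = V_S − V_G = 1.39 − 0.614 = 0.776 V; V_SD = V_S − V_D = 1.39 − 0.854 = 0.536 V.
V_SG = 0.776 V < |V_th| = 1.2 V, so the transistor is in cutoff.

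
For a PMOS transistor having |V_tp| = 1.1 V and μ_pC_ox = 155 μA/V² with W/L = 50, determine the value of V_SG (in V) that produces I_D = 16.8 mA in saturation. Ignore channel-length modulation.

V_SG = 3.18 V

k_p = μ_pC_ox · (W/L) = 7.75 mA/V².
In saturation I_D = ½ k_p (V_SG − |V_tp|)², so V_SG − |V_tp| = √(2 I_D / k_p) = √(2 × 16.8 / 7.75) = 2.08 V.
V_SG = 1.1 + 2.08 = 3.18 V.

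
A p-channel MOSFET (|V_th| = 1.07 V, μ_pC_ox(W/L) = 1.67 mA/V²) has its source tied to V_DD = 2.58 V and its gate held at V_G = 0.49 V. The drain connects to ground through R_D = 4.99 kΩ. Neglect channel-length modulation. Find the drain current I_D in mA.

V_SG = V_DD − V_G = 2.58 − 0.49 = 2.09 V, so V_ov = 2.09 − 1.07 = 1.02 V.
Assume saturation: I_D = ½ k_p V_ov² = 0.5 × 1.67 × 1.02² = 0.869 mA, giving V_SD = V_DD − I_D R_D = 2.58 − 0.869 × 4.99 = -1.75 V.
But -1.75 V < V_ov = 1.02 V, so the device is actually in triode.
In triode I_D = k_p[V_ov V_SD − ½ V_SD²] and I_D = (V_DD − V_SD)/R_D. Equating: 4.17 V_SD² − 9.5 V_SD + 2.58 = 0, giving V_SD = 0.315 V (the root below V_ov).
I_D = (2.58 − 0.315) / 4.99 = 0.454 mA.

I_D = 0.454 mA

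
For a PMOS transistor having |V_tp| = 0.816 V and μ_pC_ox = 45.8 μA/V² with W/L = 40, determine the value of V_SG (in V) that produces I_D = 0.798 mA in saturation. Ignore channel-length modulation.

k_p = μ_pC_ox · (W/L) = 1.832 mA/V².
In saturation I_D = ½ k_p (V_SG − |V_tp|)², so V_SG − |V_tp| = √(2 I_D / k_p) = √(2 × 0.798 / 1.832) = 0.933 V.
V_SG = 0.816 + 0.933 = 1.75 V.

V_SG = 1.75 V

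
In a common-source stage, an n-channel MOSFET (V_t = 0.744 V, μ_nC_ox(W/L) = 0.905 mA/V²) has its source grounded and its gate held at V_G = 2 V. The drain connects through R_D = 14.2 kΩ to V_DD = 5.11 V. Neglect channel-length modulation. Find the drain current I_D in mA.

V_GS = V_G = 2 V, so V_ov = 2 − 0.744 = 1.26 V.
Assume saturation: I_D = ½ k_n V_ov² = 0.5 × 0.905 × 1.26² = 0.714 mA, giving V_DS = V_DD − I_D R_D = 5.11 − 0.714 × 14.2 = -5.03 V.
But -5.03 V < V_ov = 1.26 V, so the device is actually in triode.
In triode I_D = k_n[V_ov V_DS − ½ V_DS²] and I_D = (V_DD − V_DS)/R_D. Equating: 6.43 V_DS² − 17.14 V_DS + 5.11 = 0, giving V_DS = 0.342 V (the root below V_ov).
I_D = (5.11 − 0.342) / 14.2 = 0.336 mA.

I_D = 0.336 mA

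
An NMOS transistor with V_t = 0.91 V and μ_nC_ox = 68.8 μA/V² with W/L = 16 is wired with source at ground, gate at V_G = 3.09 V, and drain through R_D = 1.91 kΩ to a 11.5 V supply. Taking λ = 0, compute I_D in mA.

I_D = 2.62 mA

V_GS = V_G = 3.09 V, so V_ov = 3.09 − 0.91 = 2.18 V.
k_n = μ_nC_ox · (W/L) = 1.101 mA/V².
Assume saturation: I_D = ½ k_n V_ov² = 0.5 × 1.101 × 2.18² = 2.62 mA, giving V_DS = V_DD − I_D R_D = 11.5 − 2.62 × 1.91 = 6.5 V.
V_DS = 6.5 V ≥ V_ov = 2.18 V, confirming saturation.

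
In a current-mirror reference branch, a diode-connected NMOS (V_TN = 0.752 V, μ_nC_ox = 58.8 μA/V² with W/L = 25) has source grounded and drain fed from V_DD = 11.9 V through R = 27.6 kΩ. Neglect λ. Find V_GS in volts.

With gate tied to drain, V_GS = V_DS ≥ V_GS − V_TN, so the device is in saturation.
k_n = μ_nC_ox · (W/L) = 1.47 mA/V².
KCL at the drain: ½ k_n (V_GS − V_TN)² = (V_DD − V_GS)/R.
Let x = V_GS − 0.752. Then 20.3 x² + x − 11.15 = 0, giving x = 0.717 V (positive root), so V_GS = 1.47 V.
I_D = (V_DD − V_GS)/R = (11.9 − 1.47) / 27.6 = 0.378 mA.

V_GS = 1.47 V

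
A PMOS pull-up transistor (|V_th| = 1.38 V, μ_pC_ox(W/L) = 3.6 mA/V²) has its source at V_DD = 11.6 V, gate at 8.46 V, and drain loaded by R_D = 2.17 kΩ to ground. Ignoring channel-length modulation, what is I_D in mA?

V_SG = V_DD − V_G = 11.6 − 8.46 = 3.14 V, so V_ov = 3.14 − 1.38 = 1.76 V.
Assume saturation: I_D = ½ k_p V_ov² = 0.5 × 3.6 × 1.76² = 5.58 mA, giving V_SD = V_DD − I_D R_D = 11.6 − 5.58 × 2.17 = -0.499 V.
But -0.499 V < V_ov = 1.76 V, so the device is actually in triode.
In triode I_D = k_p[V_ov V_SD − ½ V_SD²] and I_D = (V_DD − V_SD)/R_D. Equating: 3.91 V_SD² − 14.75 V_SD + 11.6 = 0, giving V_SD = 1.12 V (the root below V_ov).
I_D = (11.6 − 1.12) / 2.17 = 4.83 mA.

I_D = 4.83 mA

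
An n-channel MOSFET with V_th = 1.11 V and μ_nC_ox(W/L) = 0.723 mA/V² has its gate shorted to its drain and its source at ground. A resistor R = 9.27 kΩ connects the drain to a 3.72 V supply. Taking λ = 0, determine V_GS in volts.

V_GS = 1.86 V

With gate tied to drain, V_GS = V_DS ≥ V_GS − V_th, so the device is in saturation.
KCL at the drain: ½ k_n (V_GS − V_th)² = (V_DD − V_GS)/R.
Let x = V_GS − 1.11. Then 3.35 x² + x − 2.61 = 0, giving x = 0.746 V (positive root), so V_GS = 1.86 V.
I_D = (V_DD − V_GS)/R = (3.72 − 1.86) / 9.27 = 0.201 mA.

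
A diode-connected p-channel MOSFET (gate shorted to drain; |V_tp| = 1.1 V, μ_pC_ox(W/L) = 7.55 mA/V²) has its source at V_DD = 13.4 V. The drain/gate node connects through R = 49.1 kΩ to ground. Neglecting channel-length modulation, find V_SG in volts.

V_SG = 1.35 V

With gate tied to drain, V_SG = V_SD ≥ V_SG − |V_tp|, so the device is in saturation.
KCL at the drain: ½ k_p (V_SG − |V_tp|)² = (V_DD − V_SG)/R.
Let x = V_SG − 1.1. Then 185 x² + x − 12.3 = 0, giving x = 0.255 V (positive root), so V_SG = 1.35 V.
I_D = (V_DD − V_SG)/R = (13.4 − 1.35) / 49.1 = 0.245 mA.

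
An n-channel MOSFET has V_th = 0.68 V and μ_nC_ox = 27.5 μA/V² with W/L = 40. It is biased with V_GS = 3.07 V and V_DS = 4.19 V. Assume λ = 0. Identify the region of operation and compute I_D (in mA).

Saturation; I_D = 3.14 mA

k_n = μ_nC_ox · (W/L) = 1.1 mA/V².
V_ov = V_GS − V_th = 3.07 − 0.68 = 2.39 V.
Since V_DS = 4.19 V ≥ V_ov = 2.39 V, the device is in saturation.
I_D = ½ k_n V_ov² = 0.5 × 1.1 × 2.39² = 3.14 mA.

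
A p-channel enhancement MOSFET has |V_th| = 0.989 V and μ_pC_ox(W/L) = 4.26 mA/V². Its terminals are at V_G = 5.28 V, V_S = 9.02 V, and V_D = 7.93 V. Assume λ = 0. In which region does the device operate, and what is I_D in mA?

V_SG = V_S − V_G = 9.02 − 5.28 = 3.74 V; V_SD = V_S − V_D = 9.02 − 7.93 = 1.09 V.
V_ov = V_SG − |V_th| = 3.74 − 0.989 = 2.75 V.
Since V_SD = 1.09 V < V_ov = 2.75 V, the device is in the triode region.
I_D = k_p [V_ov · V_SD − ½ V_SD²] = 4.26 × [2.75 × 1.09 − 0.5 × 1.09²] = 10.2 mA.

Triode; I_D = 10.2 mA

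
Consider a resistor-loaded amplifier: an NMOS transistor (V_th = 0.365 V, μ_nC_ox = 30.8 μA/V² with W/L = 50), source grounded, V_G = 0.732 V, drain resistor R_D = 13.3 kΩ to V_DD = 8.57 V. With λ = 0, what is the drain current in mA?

V_GS = V_G = 0.732 V, so V_ov = 0.732 − 0.365 = 0.367 V.
k_n = μ_nC_ox · (W/L) = 1.54 mA/V².
Assume saturation: I_D = ½ k_n V_ov² = 0.5 × 1.54 × 0.367² = 0.104 mA, giving V_DS = V_DD − I_D R_D = 8.57 − 0.104 × 13.3 = 7.19 V.
V_DS = 7.19 V ≥ V_ov = 0.367 V, confirming saturation.

I_D = 0.104 mA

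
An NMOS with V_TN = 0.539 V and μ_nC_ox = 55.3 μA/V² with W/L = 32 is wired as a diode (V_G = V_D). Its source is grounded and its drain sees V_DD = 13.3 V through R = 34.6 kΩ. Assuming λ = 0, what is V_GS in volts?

With gate tied to drain, V_GS = V_DS ≥ V_GS − V_TN, so the device is in saturation.
k_n = μ_nC_ox · (W/L) = 1.77 mA/V².
KCL at the drain: ½ k_n (V_GS − V_TN)² = (V_DD − V_GS)/R.
Let x = V_GS − 0.539. Then 30.6 x² + x − 12.76 = 0, giving x = 0.63 V (positive root), so V_GS = 1.17 V.
I_D = (V_DD − V_GS)/R = (13.3 − 1.17) / 34.6 = 0.351 mA.

V_GS = 1.17 V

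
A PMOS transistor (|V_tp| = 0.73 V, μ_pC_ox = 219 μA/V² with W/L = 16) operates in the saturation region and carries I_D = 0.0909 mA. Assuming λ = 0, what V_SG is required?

k_p = μ_pC_ox · (W/L) = 3.504 mA/V².
In saturation I_D = ½ k_p (V_SG − |V_tp|)², so V_SG − |V_tp| = √(2 I_D / k_p) = √(2 × 0.0909 / 3.504) = 0.228 V.
V_SG = 0.73 + 0.228 = 0.958 V.

V_SG = 0.958 V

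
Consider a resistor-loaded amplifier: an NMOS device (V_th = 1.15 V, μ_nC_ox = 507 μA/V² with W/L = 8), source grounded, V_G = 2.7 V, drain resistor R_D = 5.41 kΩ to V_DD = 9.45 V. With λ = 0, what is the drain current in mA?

I_D = 1.69 mA

V_GS = V_G = 2.7 V, so V_ov = 2.7 − 1.15 = 1.55 V.
k_n = μ_nC_ox · (W/L) = 4.056 mA/V².
Assume saturation: I_D = ½ k_n V_ov² = 0.5 × 4.056 × 1.55² = 4.87 mA, giving V_DS = V_DD − I_D R_D = 9.45 − 4.87 × 5.41 = -16.9 V.
But -16.9 V < V_ov = 1.55 V, so the device is actually in triode.
In triode I_D = k_n[V_ov V_DS − ½ V_DS²] and I_D = (V_DD − V_DS)/R_D. Equating: 11 V_DS² − 35.01 V_DS + 9.45 = 0, giving V_DS = 0.298 V (the root below V_ov).
I_D = (9.45 − 0.298) / 5.41 = 1.69 mA.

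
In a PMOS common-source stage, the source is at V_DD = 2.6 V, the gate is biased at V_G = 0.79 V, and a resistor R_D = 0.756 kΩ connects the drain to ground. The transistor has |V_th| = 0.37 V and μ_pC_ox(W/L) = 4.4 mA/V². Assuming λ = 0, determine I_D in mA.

V_SG = V_DD − V_G = 2.6 − 0.79 = 1.81 V, so V_ov = 1.81 − 0.37 = 1.44 V.
Assume saturation: I_D = ½ k_p V_ov² = 0.5 × 4.4 × 1.44² = 4.56 mA, giving V_SD = V_DD − I_D R_D = 2.6 − 4.56 × 0.756 = -0.849 V.
But -0.849 V < V_ov = 1.44 V, so the device is actually in triode.
In triode I_D = k_p[V_ov V_SD − ½ V_SD²] and I_D = (V_DD − V_SD)/R_D. Equating: 1.66 V_SD² − 5.79 V_SD + 2.6 = 0, giving V_SD = 0.53 V (the root below V_ov).
I_D = (2.6 − 0.53) / 0.756 = 2.74 mA.

I_D = 2.74 mA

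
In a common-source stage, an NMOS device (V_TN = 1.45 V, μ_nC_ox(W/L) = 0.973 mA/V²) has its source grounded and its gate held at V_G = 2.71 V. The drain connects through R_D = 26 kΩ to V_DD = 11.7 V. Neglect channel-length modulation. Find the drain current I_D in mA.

I_D = 0.434 mA

V_GS = V_G = 2.71 V, so V_ov = 2.71 − 1.45 = 1.26 V.
Assume saturation: I_D = ½ k_n V_ov² = 0.5 × 0.973 × 1.26² = 0.772 mA, giving V_DS = V_DD − I_D R_D = 11.7 − 0.772 × 26 = -8.38 V.
But -8.38 V < V_ov = 1.26 V, so the device is actually in triode.
In triode I_D = k_n[V_ov V_DS − ½ V_DS²] and I_D = (V_DD − V_DS)/R_D. Equating: 12.6 V_DS² − 32.88 V_DS + 11.7 = 0, giving V_DS = 0.426 V (the root below V_ov).
I_D = (11.7 − 0.426) / 26 = 0.434 mA.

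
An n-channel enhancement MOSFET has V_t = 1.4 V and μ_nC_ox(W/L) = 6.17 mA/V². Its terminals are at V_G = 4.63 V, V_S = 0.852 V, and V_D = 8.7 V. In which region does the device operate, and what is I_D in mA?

Saturation; I_D = 17.4 mA

V_GS = V_G − V_S = 4.63 − 0.852 = 3.78 V; V_DS = V_D − V_S = 8.7 − 0.852 = 7.85 V.
V_ov = V_GS − V_t = 3.78 − 1.4 = 2.38 V.
Since V_DS = 7.85 V ≥ V_ov = 2.38 V, the device is in saturation.
I_D = ½ k_n V_ov² = 0.5 × 6.17 × 2.38² = 17.4 mA.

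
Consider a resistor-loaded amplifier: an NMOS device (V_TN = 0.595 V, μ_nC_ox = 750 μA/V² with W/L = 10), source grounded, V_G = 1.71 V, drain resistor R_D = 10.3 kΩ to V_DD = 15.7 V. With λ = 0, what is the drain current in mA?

V_GS = V_G = 1.71 V, so V_ov = 1.71 − 0.595 = 1.11 V.
k_n = μ_nC_ox · (W/L) = 7.5 mA/V².
Assume saturation: I_D = ½ k_n V_ov² = 0.5 × 7.5 × 1.11² = 4.66 mA, giving V_DS = V_DD − I_D R_D = 15.7 − 4.66 × 10.3 = -32.3 V.
But -32.3 V < V_ov = 1.11 V, so the device is actually in triode.
In triode I_D = k_n[V_ov V_DS − ½ V_DS²] and I_D = (V_DD − V_DS)/R_D. Equating: 38.6 V_DS² − 87.13 V_DS + 15.7 = 0, giving V_DS = 0.197 V (the root below V_ov).
I_D = (15.7 − 0.197) / 10.3 = 1.51 mA.

I_D = 1.51 mA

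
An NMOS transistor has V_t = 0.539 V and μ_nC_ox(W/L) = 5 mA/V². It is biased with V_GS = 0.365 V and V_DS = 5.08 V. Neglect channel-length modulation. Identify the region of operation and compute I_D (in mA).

V_GS = 0.365 V < V_t = 0.539 V, so the transistor is in cutoff.

Cutoff; I_D = 0 mA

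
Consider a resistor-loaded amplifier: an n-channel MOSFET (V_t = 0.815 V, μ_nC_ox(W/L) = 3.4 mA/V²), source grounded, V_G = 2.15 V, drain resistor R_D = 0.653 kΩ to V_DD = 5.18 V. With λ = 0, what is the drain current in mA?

I_D = 3.03 mA

V_GS = V_G = 2.15 V, so V_ov = 2.15 − 0.815 = 1.33 V.
Assume saturation: I_D = ½ k_n V_ov² = 0.5 × 3.4 × 1.33² = 3.03 mA, giving V_DS = V_DD − I_D R_D = 5.18 − 3.03 × 0.653 = 3.2 V.
V_DS = 3.2 V ≥ V_ov = 1.33 V, confirming saturation.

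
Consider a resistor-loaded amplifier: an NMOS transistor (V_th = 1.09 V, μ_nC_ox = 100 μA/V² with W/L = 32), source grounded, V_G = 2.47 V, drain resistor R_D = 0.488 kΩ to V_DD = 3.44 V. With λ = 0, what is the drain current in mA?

V_GS = V_G = 2.47 V, so V_ov = 2.47 − 1.09 = 1.38 V.
k_n = μ_nC_ox · (W/L) = 3.2 mA/V².
Assume saturation: I_D = ½ k_n V_ov² = 0.5 × 3.2 × 1.38² = 3.05 mA, giving V_DS = V_DD − I_D R_D = 3.44 − 3.05 × 0.488 = 1.95 V.
V_DS = 1.95 V ≥ V_ov = 1.38 V, confirming saturation.

I_D = 3.05 mA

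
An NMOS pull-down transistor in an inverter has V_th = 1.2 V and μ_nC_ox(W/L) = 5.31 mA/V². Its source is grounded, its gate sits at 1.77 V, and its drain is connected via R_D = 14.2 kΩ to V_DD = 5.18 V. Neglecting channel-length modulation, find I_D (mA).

V_GS = V_G = 1.77 V, so V_ov = 1.77 − 1.2 = 0.57 V.
Assume saturation: I_D = ½ k_n V_ov² = 0.5 × 5.31 × 0.57² = 0.863 mA, giving V_DS = V_DD − I_D R_D = 5.18 − 0.863 × 14.2 = -7.07 V.
But -7.07 V < V_ov = 0.57 V, so the device is actually in triode.
In triode I_D = k_n[V_ov V_DS − ½ V_DS²] and I_D = (V_DD − V_DS)/R_D. Equating: 37.7 V_DS² − 43.98 V_DS + 5.18 = 0, giving V_DS = 0.133 V (the root below V_ov).
I_D = (5.18 − 0.133) / 14.2 = 0.355 mA.

I_D = 0.355 mA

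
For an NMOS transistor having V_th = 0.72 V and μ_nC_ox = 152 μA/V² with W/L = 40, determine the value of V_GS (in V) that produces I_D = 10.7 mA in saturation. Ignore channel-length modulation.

k_n = μ_nC_ox · (W/L) = 6.08 mA/V².
In saturation I_D = ½ k_n (V_GS − V_th)², so V_GS − V_th = √(2 I_D / k_n) = √(2 × 10.7 / 6.08) = 1.88 V.
V_GS = 0.72 + 1.88 = 2.6 V.

V_GS = 2.60 V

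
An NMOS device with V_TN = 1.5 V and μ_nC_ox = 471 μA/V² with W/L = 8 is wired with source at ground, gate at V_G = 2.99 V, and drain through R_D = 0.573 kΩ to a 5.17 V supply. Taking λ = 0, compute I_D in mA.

I_D = 4.18 mA

V_GS = V_G = 2.99 V, so V_ov = 2.99 − 1.5 = 1.49 V.
k_n = μ_nC_ox · (W/L) = 3.768 mA/V².
Assume saturation: I_D = ½ k_n V_ov² = 0.5 × 3.768 × 1.49² = 4.18 mA, giving V_DS = V_DD − I_D R_D = 5.17 − 4.18 × 0.573 = 2.77 V.
V_DS = 2.77 V ≥ V_ov = 1.49 V, confirming saturation.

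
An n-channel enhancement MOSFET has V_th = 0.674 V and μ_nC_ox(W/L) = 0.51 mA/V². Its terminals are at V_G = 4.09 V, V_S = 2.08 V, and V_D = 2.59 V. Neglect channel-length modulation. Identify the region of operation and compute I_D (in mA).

Triode; I_D = 0.281 mA

V_GS = V_G − V_S = 4.09 − 2.08 = 2.01 V; V_DS = V_D − V_S = 2.59 − 2.08 = 0.51 V.
V_ov = V_GS − V_th = 2.01 − 0.674 = 1.34 V.
Since V_DS = 0.51 V < V_ov = 1.34 V, the device is in the triode region.
I_D = k_n [V_ov · V_DS − ½ V_DS²] = 0.51 × [1.34 × 0.51 − 0.5 × 0.51²] = 0.281 mA.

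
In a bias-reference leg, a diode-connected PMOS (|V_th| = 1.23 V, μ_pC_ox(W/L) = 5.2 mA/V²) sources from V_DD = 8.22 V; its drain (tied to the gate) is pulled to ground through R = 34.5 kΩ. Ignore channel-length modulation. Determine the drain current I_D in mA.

With gate tied to drain, V_SG = V_SD ≥ V_SG − |V_th|, so the device is in saturation.
KCL at the drain: ½ k_p (V_SG − |V_th|)² = (V_DD − V_SG)/R.
Let x = V_SG − 1.23. Then 89.7 x² + x − 6.99 = 0, giving x = 0.274 V (positive root), so V_SG = 1.5 V.
I_D = (V_DD − V_SG)/R = (8.22 − 1.5) / 34.5 = 0.195 mA.

I_D = 0.195 mA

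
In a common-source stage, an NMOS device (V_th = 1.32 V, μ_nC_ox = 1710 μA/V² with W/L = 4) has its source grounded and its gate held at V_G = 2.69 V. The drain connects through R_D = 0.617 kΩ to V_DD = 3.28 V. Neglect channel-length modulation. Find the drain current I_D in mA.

I_D = 4.35 mA

V_GS = V_G = 2.69 V, so V_ov = 2.69 − 1.32 = 1.37 V.
k_n = μ_nC_ox · (W/L) = 6.84 mA/V².
Assume saturation: I_D = ½ k_n V_ov² = 0.5 × 6.84 × 1.37² = 6.42 mA, giving V_DS = V_DD − I_D R_D = 3.28 − 6.42 × 0.617 = -0.681 V.
But -0.681 V < V_ov = 1.37 V, so the device is actually in triode.
In triode I_D = k_n[V_ov V_DS − ½ V_DS²] and I_D = (V_DD − V_DS)/R_D. Equating: 2.11 V_DS² − 6.782 V_DS + 3.28 = 0, giving V_DS = 0.593 V (the root below V_ov).
I_D = (3.28 − 0.593) / 0.617 = 4.35 mA.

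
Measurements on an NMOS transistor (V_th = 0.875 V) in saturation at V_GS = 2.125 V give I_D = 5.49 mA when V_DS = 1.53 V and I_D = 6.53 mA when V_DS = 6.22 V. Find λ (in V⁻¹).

λ = 0.0431 V⁻¹

With V_GS fixed, I_D ∝ (1 + λ V_DS) in saturation, so I_D2/I_D1 = (1 + λ V_DS2)/(1 + λ V_DS1).
6.53/5.49 = 1.189 = (1 + 6.22 λ)/(1 + 1.53 λ).
Solving: λ (I_D1 V_DS2 − I_D2 V_DS1) = I_D2 − I_D1, so λ = (6.53 − 5.49) / (5.49 × 6.22 − 6.53 × 1.53) = 1.04 / 24.2 = 0.0431 V⁻¹.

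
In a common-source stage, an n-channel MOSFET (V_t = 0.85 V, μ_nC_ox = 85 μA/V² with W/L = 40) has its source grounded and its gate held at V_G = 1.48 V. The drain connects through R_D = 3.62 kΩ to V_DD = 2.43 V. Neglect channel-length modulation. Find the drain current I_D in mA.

I_D = 0.567 mA

V_GS = V_G = 1.48 V, so V_ov = 1.48 − 0.85 = 0.63 V.
k_n = μ_nC_ox · (W/L) = 3.4 mA/V².
Assume saturation: I_D = ½ k_n V_ov² = 0.5 × 3.4 × 0.63² = 0.675 mA, giving V_DS = V_DD − I_D R_D = 2.43 − 0.675 × 3.62 = -0.0125 V.
But -0.0125 V < V_ov = 0.63 V, so the device is actually in triode.
In triode I_D = k_n[V_ov V_DS − ½ V_DS²] and I_D = (V_DD − V_DS)/R_D. Equating: 6.15 V_DS² − 8.754 V_DS + 2.43 = 0, giving V_DS = 0.378 V (the root below V_ov).
I_D = (2.43 − 0.378) / 3.62 = 0.567 mA.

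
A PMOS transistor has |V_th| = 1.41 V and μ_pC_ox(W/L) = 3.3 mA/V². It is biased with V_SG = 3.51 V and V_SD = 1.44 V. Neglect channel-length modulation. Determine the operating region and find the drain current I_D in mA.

V_ov = V_SG − |V_th| = 3.51 − 1.41 = 2.1 V.
Since V_SD = 1.44 V < V_ov = 2.1 V, the device is in the triode region.
I_D = k_p [V_ov · V_SD − ½ V_SD²] = 3.3 × [2.1 × 1.44 − 0.5 × 1.44²] = 6.56 mA.

Triode; I_D = 6.56 mA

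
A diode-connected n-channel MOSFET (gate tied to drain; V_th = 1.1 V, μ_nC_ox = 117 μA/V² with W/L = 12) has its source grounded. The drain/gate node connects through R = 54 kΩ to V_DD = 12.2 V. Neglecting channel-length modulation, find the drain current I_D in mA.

I_D = 0.196 mA

With gate tied to drain, V_GS = V_DS ≥ V_GS − V_th, so the device is in saturation.
k_n = μ_nC_ox · (W/L) = 1.404 mA/V².
KCL at the drain: ½ k_n (V_GS − V_th)² = (V_DD − V_GS)/R.
Let x = V_GS − 1.1. Then 37.9 x² + x − 11.1 = 0, giving x = 0.528 V (positive root), so V_GS = 1.63 V.
I_D = (V_DD − V_GS)/R = (12.2 − 1.63) / 54 = 0.196 mA.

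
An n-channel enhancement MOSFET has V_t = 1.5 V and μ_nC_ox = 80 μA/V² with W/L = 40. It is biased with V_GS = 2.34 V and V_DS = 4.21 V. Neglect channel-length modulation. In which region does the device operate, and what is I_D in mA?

Saturation; I_D = 1.13 mA

k_n = μ_nC_ox · (W/L) = 3.2 mA/V².
V_ov = V_GS − V_t = 2.34 − 1.5 = 0.84 V.
Since V_DS = 4.21 V ≥ V_ov = 0.84 V, the device is in saturation.
I_D = ½ k_n V_ov² = 0.5 × 3.2 × 0.84² = 1.13 mA.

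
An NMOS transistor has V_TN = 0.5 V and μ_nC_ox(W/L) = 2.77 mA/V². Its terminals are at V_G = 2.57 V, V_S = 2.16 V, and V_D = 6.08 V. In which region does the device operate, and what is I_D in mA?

V_GS = V_G − V_S = 2.57 − 2.16 = 0.41 V; V_DS = V_D − V_S = 6.08 − 2.16 = 3.92 V.
V_GS = 0.41 V < V_TN = 0.5 V, so the transistor is in cutoff.

Cutoff; I_D = 0 mA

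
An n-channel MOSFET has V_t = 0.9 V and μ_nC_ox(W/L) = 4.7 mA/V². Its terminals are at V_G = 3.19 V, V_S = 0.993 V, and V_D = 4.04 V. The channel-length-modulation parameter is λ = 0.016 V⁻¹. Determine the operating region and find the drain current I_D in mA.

V_GS = V_G − V_S = 3.19 − 0.993 = 2.2 V; V_DS = V_D − V_S = 4.04 − 0.993 = 3.05 V.
V_ov = V_GS − V_t = 2.2 − 0.9 = 1.3 V.
Since V_DS = 3.05 V ≥ V_ov = 1.3 V, the device is in saturation.
I_D = ½ k_n V_ov² (1 + λ V_DS) = 0.5 × 4.7 × 1.3² × (1 + 0.016 × 3.05) = 4.15 mA.

Saturation; I_D = 4.15 mA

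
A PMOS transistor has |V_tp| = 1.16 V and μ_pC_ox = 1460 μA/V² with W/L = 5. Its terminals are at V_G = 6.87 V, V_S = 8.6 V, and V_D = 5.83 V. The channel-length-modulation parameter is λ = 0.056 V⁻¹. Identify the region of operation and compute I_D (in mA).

V_SG = V_S − V_G = 8.6 − 6.87 = 1.73 V; V_SD = V_S − V_D = 8.6 − 5.83 = 2.77 V.
k_p = μ_pC_ox · (W/L) = 7.3 mA/V².
V_ov = V_SG − |V_tp| = 1.73 − 1.16 = 0.57 V.
Since V_SD = 2.77 V ≥ V_ov = 0.57 V, the device is in saturation.
I_D = ½ k_p V_ov² (1 + λ V_SD) = 0.5 × 7.3 × 0.57² × (1 + 0.056 × 2.77) = 1.37 mA.

Saturation; I_D = 1.37 mA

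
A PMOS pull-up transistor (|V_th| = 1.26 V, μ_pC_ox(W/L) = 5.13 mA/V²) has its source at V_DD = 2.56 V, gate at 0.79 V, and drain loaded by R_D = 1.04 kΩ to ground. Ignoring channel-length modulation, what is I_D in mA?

I_D = 0.667 mA

V_SG = V_DD − V_G = 2.56 − 0.79 = 1.77 V, so V_ov = 1.77 − 1.26 = 0.51 V.
Assume saturation: I_D = ½ k_p V_ov² = 0.5 × 5.13 × 0.51² = 0.667 mA, giving V_SD = V_DD − I_D R_D = 2.56 − 0.667 × 1.04 = 1.87 V.
V_SD = 1.87 V ≥ V_ov = 0.51 V, confirming saturation.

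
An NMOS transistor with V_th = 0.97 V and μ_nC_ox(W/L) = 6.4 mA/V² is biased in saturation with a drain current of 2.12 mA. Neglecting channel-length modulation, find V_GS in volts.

In saturation I_D = ½ k_n (V_GS − V_th)², so V_GS − V_th = √(2 I_D / k_n) = √(2 × 2.12 / 6.4) = 0.814 V.
V_GS = 0.97 + 0.814 = 1.78 V.

V_GS = 1.78 V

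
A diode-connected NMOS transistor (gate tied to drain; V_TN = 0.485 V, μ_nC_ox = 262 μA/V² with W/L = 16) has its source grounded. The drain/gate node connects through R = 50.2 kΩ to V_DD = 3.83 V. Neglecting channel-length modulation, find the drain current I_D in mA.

With gate tied to drain, V_GS = V_DS ≥ V_GS − V_TN, so the device is in saturation.
k_n = μ_nC_ox · (W/L) = 4.192 mA/V².
KCL at the drain: ½ k_n (V_GS − V_TN)² = (V_DD − V_GS)/R.
Let x = V_GS − 0.485. Then 105 x² + x − 3.345 = 0, giving x = 0.174 V (positive root), so V_GS = 0.659 V.
I_D = (V_DD − V_GS)/R = (3.83 − 0.659) / 50.2 = 0.0632 mA.

I_D = 0.0632 mA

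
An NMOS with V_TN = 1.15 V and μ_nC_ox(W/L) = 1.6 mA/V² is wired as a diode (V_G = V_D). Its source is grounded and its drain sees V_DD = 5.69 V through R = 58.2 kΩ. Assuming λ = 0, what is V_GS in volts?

V_GS = 1.45 V

With gate tied to drain, V_GS = V_DS ≥ V_GS − V_TN, so the device is in saturation.
KCL at the drain: ½ k_n (V_GS − V_TN)² = (V_DD − V_GS)/R.
Let x = V_GS − 1.15. Then 46.6 x² + x − 4.54 = 0, giving x = 0.302 V (positive root), so V_GS = 1.45 V.
I_D = (V_DD − V_GS)/R = (5.69 − 1.45) / 58.2 = 0.0728 mA.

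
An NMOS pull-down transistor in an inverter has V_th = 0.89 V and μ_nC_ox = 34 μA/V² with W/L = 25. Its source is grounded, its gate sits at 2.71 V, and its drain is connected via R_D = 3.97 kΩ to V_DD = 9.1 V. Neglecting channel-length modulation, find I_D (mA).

V_GS = V_G = 2.71 V, so V_ov = 2.71 − 0.89 = 1.82 V.
k_n = μ_nC_ox · (W/L) = 0.85 mA/V².
Assume saturation: I_D = ½ k_n V_ov² = 0.5 × 0.85 × 1.82² = 1.41 mA, giving V_DS = V_DD − I_D R_D = 9.1 − 1.41 × 3.97 = 3.51 V.
V_DS = 3.51 V ≥ V_ov = 1.82 V, confirming saturation.

I_D = 1.41 mA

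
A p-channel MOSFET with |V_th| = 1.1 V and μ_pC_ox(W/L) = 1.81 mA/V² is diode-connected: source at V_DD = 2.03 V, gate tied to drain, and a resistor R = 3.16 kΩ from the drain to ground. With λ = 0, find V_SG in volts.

V_SG = 1.52 V

With gate tied to drain, V_SG = V_SD ≥ V_SG − |V_th|, so the device is in saturation.
KCL at the drain: ½ k_p (V_SG − |V_th|)² = (V_DD − V_SG)/R.
Let x = V_SG − 1.1. Then 2.86 x² + x − 0.93 = 0, giving x = 0.422 V (positive root), so V_SG = 1.52 V.
I_D = (V_DD − V_SG)/R = (2.03 − 1.52) / 3.16 = 0.161 mA.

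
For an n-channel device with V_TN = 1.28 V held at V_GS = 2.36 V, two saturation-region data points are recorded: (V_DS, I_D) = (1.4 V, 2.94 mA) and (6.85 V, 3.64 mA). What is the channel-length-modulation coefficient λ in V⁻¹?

With V_GS fixed, I_D ∝ (1 + λ V_DS) in saturation, so I_D2/I_D1 = (1 + λ V_DS2)/(1 + λ V_DS1).
3.64/2.94 = 1.238 = (1 + 6.85 λ)/(1 + 1.4 λ).
Solving: λ (I_D1 V_DS2 − I_D2 V_DS1) = I_D2 − I_D1, so λ = (3.64 − 2.94) / (2.94 × 6.85 − 3.64 × 1.4) = 0.7 / 15 = 0.0465 V⁻¹.

λ = 0.0465 V⁻¹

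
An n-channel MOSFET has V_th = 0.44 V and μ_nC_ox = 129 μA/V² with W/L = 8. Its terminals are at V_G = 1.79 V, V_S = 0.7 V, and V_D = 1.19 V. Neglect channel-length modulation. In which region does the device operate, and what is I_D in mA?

V_GS = V_G − V_S = 1.79 − 0.7 = 1.09 V; V_DS = V_D − V_S = 1.19 − 0.7 = 0.49 V.
k_n = μ_nC_ox · (W/L) = 1.032 mA/V².
V_ov = V_GS − V_th = 1.09 − 0.44 = 0.65 V.
Since V_DS = 0.49 V < V_ov = 0.65 V, the device is in the triode region.
I_D = k_n [V_ov · V_DS − ½ V_DS²] = 1.032 × [0.65 × 0.49 − 0.5 × 0.49²] = 0.205 mA.

Triode; I_D = 0.205 mA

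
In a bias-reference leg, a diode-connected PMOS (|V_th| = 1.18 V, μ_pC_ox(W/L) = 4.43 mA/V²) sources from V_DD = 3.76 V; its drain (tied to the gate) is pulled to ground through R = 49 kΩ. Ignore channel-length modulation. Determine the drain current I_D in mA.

I_D = 0.0496 mA

With gate tied to drain, V_SG = V_SD ≥ V_SG − |V_th|, so the device is in saturation.
KCL at the drain: ½ k_p (V_SG − |V_th|)² = (V_DD − V_SG)/R.
Let x = V_SG − 1.18. Then 109 x² + x − 2.58 = 0, giving x = 0.15 V (positive root), so V_SG = 1.33 V.
I_D = (V_DD − V_SG)/R = (3.76 − 1.33) / 49 = 0.0496 mA.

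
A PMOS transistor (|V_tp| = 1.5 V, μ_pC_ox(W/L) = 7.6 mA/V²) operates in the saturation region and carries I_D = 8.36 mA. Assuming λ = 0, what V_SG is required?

In saturation I_D = ½ k_p (V_SG − |V_tp|)², so V_SG − |V_tp| = √(2 I_D / k_p) = √(2 × 8.36 / 7.6) = 1.48 V.
V_SG = 1.5 + 1.48 = 2.98 V.

V_SG = 2.98 V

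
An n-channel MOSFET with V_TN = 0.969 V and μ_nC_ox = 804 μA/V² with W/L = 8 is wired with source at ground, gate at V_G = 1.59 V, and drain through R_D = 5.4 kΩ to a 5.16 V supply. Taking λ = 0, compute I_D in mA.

I_D = 0.901 mA

V_GS = V_G = 1.59 V, so V_ov = 1.59 − 0.969 = 0.621 V.
k_n = μ_nC_ox · (W/L) = 6.432 mA/V².
Assume saturation: I_D = ½ k_n V_ov² = 0.5 × 6.432 × 0.621² = 1.24 mA, giving V_DS = V_DD − I_D R_D = 5.16 − 1.24 × 5.4 = -1.54 V.
But -1.54 V < V_ov = 0.621 V, so the device is actually in triode.
In triode I_D = k_n[V_ov V_DS − ½ V_DS²] and I_D = (V_DD − V_DS)/R_D. Equating: 17.4 V_DS² − 22.57 V_DS + 5.16 = 0, giving V_DS = 0.296 V (the root below V_ov).
I_D = (5.16 − 0.296) / 5.4 = 0.901 mA.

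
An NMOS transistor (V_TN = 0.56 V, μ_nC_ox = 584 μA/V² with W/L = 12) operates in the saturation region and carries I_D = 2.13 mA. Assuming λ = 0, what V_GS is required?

V_GS = 1.34 V

k_n = μ_nC_ox · (W/L) = 7.008 mA/V².
In saturation I_D = ½ k_n (V_GS − V_TN)², so V_GS − V_TN = √(2 I_D / k_n) = √(2 × 2.13 / 7.008) = 0.78 V.
V_GS = 0.56 + 0.78 = 1.34 V.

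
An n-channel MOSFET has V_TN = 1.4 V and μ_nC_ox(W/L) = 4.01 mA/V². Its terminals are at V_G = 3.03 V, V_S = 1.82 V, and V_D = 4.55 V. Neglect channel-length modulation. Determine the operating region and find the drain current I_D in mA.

Cutoff; I_D = 0 mA

V_GS = V_G − V_S = 3.03 − 1.82 = 1.21 V; V_DS = V_D − V_S = 4.55 − 1.82 = 2.73 V.
V_GS = 1.21 V < V_TN = 1.4 V, so the transistor is in cutoff.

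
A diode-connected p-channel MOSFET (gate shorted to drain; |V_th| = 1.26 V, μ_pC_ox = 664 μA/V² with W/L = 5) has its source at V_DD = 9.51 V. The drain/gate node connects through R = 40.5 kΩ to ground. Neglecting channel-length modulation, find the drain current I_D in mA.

With gate tied to drain, V_SG = V_SD ≥ V_SG − |V_th|, so the device is in saturation.
k_p = μ_pC_ox · (W/L) = 3.32 mA/V².
KCL at the drain: ½ k_p (V_SG − |V_th|)² = (V_DD − V_SG)/R.
Let x = V_SG − 1.26. Then 67.2 x² + x − 8.25 = 0, giving x = 0.343 V (positive root), so V_SG = 1.6 V.
I_D = (V_DD − V_SG)/R = (9.51 − 1.6) / 40.5 = 0.195 mA.

I_D = 0.195 mA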